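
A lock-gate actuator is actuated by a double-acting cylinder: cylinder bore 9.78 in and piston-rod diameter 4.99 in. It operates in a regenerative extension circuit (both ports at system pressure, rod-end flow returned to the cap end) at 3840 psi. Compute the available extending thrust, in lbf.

F ≈ 75100 lbf

With equal pressure on both faces, forces on the annular region cancel; the net push is pressure × rod cross-section.
Rod cross-section A_rod = π/4 × (4.99 in)² = 19.56 in^2
F = P × A_rod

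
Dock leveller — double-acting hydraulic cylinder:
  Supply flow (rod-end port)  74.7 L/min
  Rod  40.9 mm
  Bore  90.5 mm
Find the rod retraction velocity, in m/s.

Rod-side annular area A_ann = π/4 × (90.5² − 40.9²) = 5119 mm^2
Flow into the rod-end port fills the annular volume.
v = Q / A

v ≈ 0.243 m/s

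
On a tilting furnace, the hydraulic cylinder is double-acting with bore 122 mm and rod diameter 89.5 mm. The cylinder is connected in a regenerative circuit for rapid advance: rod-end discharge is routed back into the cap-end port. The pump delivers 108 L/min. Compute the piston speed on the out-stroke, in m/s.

v ≈ 0.286 m/s

In regeneration the rod-end outflow joins the pump flow into the cap end, so the net volume the pump must supply per unit advance equals the rod cross-section area.
Rod cross-section A_rod = π/4 × (89.5 mm)² = 6291 mm^2
v = Q_pump / A_rod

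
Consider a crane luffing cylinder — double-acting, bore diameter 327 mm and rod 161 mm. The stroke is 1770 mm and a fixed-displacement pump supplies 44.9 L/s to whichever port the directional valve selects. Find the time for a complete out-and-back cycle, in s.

Cap-side area A_cap = π/4 × (327 mm)² = 83980 mm^2
Rod-side annular area A_ann = π/4 × (327² − 161²) = 63620 mm^2
t_ext = A_cap·L/Q = 3.311 s
t_ret = A_ann·L/Q = 2.508 s
t_cycle = t_ext + t_ret

t ≈ 5.82 s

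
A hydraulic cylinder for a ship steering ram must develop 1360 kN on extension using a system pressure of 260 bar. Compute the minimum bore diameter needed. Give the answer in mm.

D ≈ 258 mm

Extension force acts on the full piston face: F = P × (π/4)D².
D = √(4F / (πP)) = √(4 × 1360 kN / (π × 260 bar))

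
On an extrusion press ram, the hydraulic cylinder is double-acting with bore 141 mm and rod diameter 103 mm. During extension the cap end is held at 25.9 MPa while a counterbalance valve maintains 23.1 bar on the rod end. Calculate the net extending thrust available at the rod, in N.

Cap-side area A_cap = π/4 × (141 mm)² = 15610 mm^2
Rod-side annular area A_ann = π/4 × (141² − 103²) = 7282 mm^2
Net thrust = P_cap·A_cap − P_rod·A_ann = 4.044e5 N − 16820 N

F ≈ 3.88e5 N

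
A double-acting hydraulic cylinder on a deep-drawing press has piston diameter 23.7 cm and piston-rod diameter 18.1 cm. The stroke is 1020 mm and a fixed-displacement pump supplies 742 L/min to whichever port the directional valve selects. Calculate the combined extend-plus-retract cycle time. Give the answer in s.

t ≈ 5.15 s

Cap-side area A_cap = π/4 × (23.7 cm)² = 441.2 cm^2
Rod-side annular area A_ann = π/4 × (23.7² − 18.1²) = 183.8 cm^2
t_ext = A_cap·L/Q = 3.639 s
t_ret = A_ann·L/Q = 1.516 s
t_cycle = t_ext + t_ret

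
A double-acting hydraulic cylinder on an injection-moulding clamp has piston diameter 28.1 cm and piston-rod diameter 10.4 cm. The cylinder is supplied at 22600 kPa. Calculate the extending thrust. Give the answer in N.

F ≈ 1.40e6 N

Cap-side area A_cap = π/4 × (28.1 cm)² = 620.2 cm^2
F = P × A_cap = 22600 kPa × A_cap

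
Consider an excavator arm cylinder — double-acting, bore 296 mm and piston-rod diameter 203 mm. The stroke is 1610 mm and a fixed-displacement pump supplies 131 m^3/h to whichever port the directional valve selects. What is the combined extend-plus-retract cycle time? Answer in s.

t ≈ 4.66 s

Cap-side area A_cap = π/4 × (296 mm)² = 68810 mm^2
Rod-side annular area A_ann = π/4 × (296² − 203²) = 36450 mm^2
t_ext = A_cap·L/Q = 3.045 s
t_ret = A_ann·L/Q = 1.613 s
t_cycle = t_ext + t_ret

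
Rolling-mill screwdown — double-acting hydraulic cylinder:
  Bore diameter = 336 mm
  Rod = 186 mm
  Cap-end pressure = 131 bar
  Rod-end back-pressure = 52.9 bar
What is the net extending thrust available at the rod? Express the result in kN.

Cap-side area A_cap = π/4 × (336 mm)² = 88670 mm^2
Rod-side annular area A_ann = π/4 × (336² − 186²) = 61500 mm^2
Net thrust = P_cap·A_cap − P_rod·A_ann = 1162 kN − 325.3 kN

F ≈ 836 kN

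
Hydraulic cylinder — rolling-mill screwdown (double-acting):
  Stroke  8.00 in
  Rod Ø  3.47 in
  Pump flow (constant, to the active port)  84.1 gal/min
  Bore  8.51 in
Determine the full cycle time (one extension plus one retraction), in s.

t ≈ 2.58 s

Cap-side area A_cap = π/4 × (8.51 in)² = 56.88 in^2
Rod-side annular area A_ann = π/4 × (8.51² − 3.47²) = 47.42 in^2
t_ext = A_cap·L/Q = 1.405 s
t_ret = A_ann·L/Q = 1.172 s
t_cycle = t_ext + t_ret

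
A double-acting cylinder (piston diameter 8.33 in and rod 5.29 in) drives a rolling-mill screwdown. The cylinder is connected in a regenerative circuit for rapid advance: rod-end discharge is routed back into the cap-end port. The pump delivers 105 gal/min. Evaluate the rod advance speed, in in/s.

v ≈ 18.4 in/s

In regeneration the rod-end outflow joins the pump flow into the cap end, so the net volume the pump must supply per unit advance equals the rod cross-section area.
Rod cross-section A_rod = π/4 × (5.29 in)² = 21.98 in^2
v = Q_pump / A_rod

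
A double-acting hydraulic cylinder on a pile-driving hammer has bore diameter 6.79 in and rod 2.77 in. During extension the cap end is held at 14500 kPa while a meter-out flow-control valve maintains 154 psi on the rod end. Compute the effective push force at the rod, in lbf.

Cap-side area A_cap = π/4 × (6.79 in)² = 36.21 in^2
Rod-side annular area A_ann = π/4 × (6.79² − 2.77²) = 30.18 in^2
Net thrust = P_cap·A_cap − P_rod·A_ann = 76150 lbf − 4648 lbf

F ≈ 71500 lbf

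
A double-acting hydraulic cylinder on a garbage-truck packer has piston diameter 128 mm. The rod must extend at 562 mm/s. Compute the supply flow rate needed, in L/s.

Q ≈ 7.23 L/s

Cap-side area A_cap = π/4 × (128 mm)² = 12870 mm^2
Q = A × v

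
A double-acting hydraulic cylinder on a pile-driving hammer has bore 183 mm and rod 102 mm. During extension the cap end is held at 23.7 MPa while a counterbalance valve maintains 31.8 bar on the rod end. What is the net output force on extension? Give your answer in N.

Cap-side area A_cap = π/4 × (183 mm)² = 26300 mm^2
Rod-side annular area A_ann = π/4 × (183² − 102²) = 18130 mm^2
Net thrust = P_cap·A_cap − P_rod·A_ann = 6.234e5 N − 57660 N

F ≈ 5.66e5 N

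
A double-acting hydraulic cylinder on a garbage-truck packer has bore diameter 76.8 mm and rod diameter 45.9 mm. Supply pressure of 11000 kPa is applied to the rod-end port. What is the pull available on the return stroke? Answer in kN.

F ≈ 32.8 kN

Rod-side annular area A_ann = π/4 × (76.8² − 45.9²) = 2978 mm^2
On retraction the pressure acts on the annular area (bore minus rod).
F = P × A_ann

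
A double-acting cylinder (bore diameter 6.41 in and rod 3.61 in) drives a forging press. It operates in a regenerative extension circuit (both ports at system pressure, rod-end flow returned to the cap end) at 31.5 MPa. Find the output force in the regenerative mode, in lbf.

F ≈ 46800 lbf

With equal pressure on both faces, forces on the annular region cancel; the net push is pressure × rod cross-section.
Rod cross-section A_rod = π/4 × (3.61 in)² = 10.24 in^2
F = P × A_rod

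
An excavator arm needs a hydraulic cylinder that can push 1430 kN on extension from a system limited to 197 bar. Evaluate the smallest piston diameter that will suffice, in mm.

Extension force acts on the full piston face: F = P × (π/4)D².
D = √(4F / (πP)) = √(4 × 1430 kN / (π × 197 bar))

D ≈ 304 mm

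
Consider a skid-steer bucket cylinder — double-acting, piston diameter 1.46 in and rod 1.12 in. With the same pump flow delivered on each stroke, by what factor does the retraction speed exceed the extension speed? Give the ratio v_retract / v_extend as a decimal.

v_ret/v_ext ≈ 2.43

Cap-side area A_cap = π/4 × (1.46 in)² = 1.674 in^2
Rod-side annular area A_ann = π/4 × (1.46² − 1.12²) = 0.6890 in^2
For equal Q, v ∝ 1/A, so v_ret/v_ext = A_cap/A_ann.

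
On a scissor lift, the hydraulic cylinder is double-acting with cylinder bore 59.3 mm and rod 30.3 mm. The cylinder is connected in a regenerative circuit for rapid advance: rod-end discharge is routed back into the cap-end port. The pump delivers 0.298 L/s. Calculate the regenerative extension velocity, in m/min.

In regeneration the rod-end outflow joins the pump flow into the cap end, so the net volume the pump must supply per unit advance equals the rod cross-section area.
Rod cross-section A_rod = π/4 × (30.3 mm)² = 721.1 mm^2
v = Q_pump / A_rod

v ≈ 24.8 m/min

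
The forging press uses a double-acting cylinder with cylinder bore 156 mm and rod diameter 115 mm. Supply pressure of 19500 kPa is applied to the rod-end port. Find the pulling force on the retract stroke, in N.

F ≈ 1.70e5 N

Rod-side annular area A_ann = π/4 × (156² − 115²) = 8727 mm^2
On retraction the pressure acts on the annular area (bore minus rod).
F = P × A_ann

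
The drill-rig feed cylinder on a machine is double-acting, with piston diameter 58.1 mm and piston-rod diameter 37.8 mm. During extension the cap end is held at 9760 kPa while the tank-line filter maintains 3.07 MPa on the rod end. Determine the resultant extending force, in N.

Cap-side area A_cap = π/4 × (58.1 mm)² = 2651 mm^2
Rod-side annular area A_ann = π/4 × (58.1² − 37.8²) = 1529 mm^2
Net thrust = P_cap·A_cap − P_rod·A_ann = 25880 N − 4694 N

F ≈ 21200 N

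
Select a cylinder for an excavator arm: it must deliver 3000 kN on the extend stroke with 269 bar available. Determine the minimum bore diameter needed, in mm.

Extension force acts on the full piston face: F = P × (π/4)D².
D = √(4F / (πP)) = √(4 × 3000 kN / (π × 269 bar))

D ≈ 377 mm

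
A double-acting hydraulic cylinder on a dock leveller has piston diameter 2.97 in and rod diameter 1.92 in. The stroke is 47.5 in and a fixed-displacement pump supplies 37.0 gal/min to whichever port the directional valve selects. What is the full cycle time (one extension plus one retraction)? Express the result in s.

Cap-side area A_cap = π/4 × (2.97 in)² = 6.928 in^2
Rod-side annular area A_ann = π/4 × (2.97² − 1.92²) = 4.033 in^2
t_ext = A_cap·L/Q = 2.310 s
t_ret = A_ann·L/Q = 1.345 s
t_cycle = t_ext + t_ret

t ≈ 3.65 s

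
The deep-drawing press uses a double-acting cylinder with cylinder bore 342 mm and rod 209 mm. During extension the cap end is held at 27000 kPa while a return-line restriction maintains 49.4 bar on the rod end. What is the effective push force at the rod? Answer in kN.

Cap-side area A_cap = π/4 × (342 mm)² = 91860 mm^2
Rod-side annular area A_ann = π/4 × (342² − 209²) = 57560 mm^2
Net thrust = P_cap·A_cap − P_rod·A_ann = 2480 kN − 284.3 kN

F ≈ 2200 kN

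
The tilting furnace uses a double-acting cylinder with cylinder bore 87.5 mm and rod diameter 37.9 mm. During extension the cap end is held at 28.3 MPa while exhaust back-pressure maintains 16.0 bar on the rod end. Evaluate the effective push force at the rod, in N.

F ≈ 1.62e5 N

Cap-side area A_cap = π/4 × (87.5 mm)² = 6013 mm^2
Rod-side annular area A_ann = π/4 × (87.5² − 37.9²) = 4885 mm^2
Net thrust = P_cap·A_cap − P_rod·A_ann = 1.702e5 N − 7816 N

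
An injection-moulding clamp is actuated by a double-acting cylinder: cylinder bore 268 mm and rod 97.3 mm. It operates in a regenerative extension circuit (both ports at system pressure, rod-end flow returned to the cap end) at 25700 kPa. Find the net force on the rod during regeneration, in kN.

F ≈ 191 kN

With equal pressure on both faces, forces on the annular region cancel; the net push is pressure × rod cross-section.
Rod cross-section A_rod = π/4 × (97.3 mm)² = 7436 mm^2
F = P × A_rod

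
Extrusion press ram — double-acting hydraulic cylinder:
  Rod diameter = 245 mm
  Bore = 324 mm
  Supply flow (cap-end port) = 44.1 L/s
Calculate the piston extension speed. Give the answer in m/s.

v ≈ 0.535 m/s

Cap-side area A_cap = π/4 × (324 mm)² = 82450 mm^2
v = Q / A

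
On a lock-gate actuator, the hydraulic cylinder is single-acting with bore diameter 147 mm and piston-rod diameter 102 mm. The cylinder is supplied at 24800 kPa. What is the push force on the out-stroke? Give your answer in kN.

F ≈ 421 kN

Cap-side area A_cap = π/4 × (147 mm)² = 16970 mm^2
F = P × A_cap = 24800 kPa × A_cap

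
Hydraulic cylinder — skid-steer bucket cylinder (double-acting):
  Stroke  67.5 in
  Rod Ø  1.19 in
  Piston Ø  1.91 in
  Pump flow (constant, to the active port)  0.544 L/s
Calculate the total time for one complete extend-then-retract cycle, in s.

t ≈ 9.39 s

Cap-side area A_cap = π/4 × (1.91 in)² = 2.865 in^2
Rod-side annular area A_ann = π/4 × (1.91² − 1.19²) = 1.753 in^2
t_ext = A_cap·L/Q = 5.826 s
t_ret = A_ann·L/Q = 3.564 s
t_cycle = t_ext + t_ret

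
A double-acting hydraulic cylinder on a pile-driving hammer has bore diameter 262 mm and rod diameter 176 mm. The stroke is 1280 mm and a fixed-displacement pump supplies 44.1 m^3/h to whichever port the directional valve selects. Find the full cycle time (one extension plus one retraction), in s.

t ≈ 8.72 s

Cap-side area A_cap = π/4 × (262 mm)² = 53910 mm^2
Rod-side annular area A_ann = π/4 × (262² − 176²) = 29580 mm^2
t_ext = A_cap·L/Q = 5.633 s
t_ret = A_ann·L/Q = 3.091 s
t_cycle = t_ext + t_ret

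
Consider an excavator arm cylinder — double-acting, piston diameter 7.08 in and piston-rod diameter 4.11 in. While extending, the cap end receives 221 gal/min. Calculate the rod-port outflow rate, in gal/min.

Q_out ≈ 147 gal/min

Cap-side area A_cap = π/4 × (7.08 in)² = 39.37 in^2
Rod-side annular area A_ann = π/4 × (7.08² − 4.11²) = 26.10 in^2
Piston speed v = Q_in/A_cap; rod-end outflow Q_out = v × A_ann = Q_in × A_ann/A_cap.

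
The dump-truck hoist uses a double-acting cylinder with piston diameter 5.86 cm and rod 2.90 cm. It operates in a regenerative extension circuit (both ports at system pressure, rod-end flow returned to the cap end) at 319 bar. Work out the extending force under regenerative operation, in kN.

F ≈ 21.1 kN

With equal pressure on both faces, forces on the annular region cancel; the net push is pressure × rod cross-section.
Rod cross-section A_rod = π/4 × (2.90 cm)² = 6.605 cm^2
F = P × A_rod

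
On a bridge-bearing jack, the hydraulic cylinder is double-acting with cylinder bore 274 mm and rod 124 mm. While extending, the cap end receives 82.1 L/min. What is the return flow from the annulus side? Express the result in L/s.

Cap-side area A_cap = π/4 × (274 mm)² = 58960 mm^2
Rod-side annular area A_ann = π/4 × (274² − 124²) = 46890 mm^2
Piston speed v = Q_in/A_cap; rod-end outflow Q_out = v × A_ann = Q_in × A_ann/A_cap.

Q_out ≈ 1.09 L/s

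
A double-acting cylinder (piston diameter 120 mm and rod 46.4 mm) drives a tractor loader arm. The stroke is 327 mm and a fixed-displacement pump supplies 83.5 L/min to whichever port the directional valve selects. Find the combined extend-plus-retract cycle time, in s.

Cap-side area A_cap = π/4 × (120 mm)² = 11310 mm^2
Rod-side annular area A_ann = π/4 × (120² − 46.4²) = 9619 mm^2
t_ext = A_cap·L/Q = 2.657 s
t_ret = A_ann·L/Q = 2.260 s
t_cycle = t_ext + t_ret

t ≈ 4.92 s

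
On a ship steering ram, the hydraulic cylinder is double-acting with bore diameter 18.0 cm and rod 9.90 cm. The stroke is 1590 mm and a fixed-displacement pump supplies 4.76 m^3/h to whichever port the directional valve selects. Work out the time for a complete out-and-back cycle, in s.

t ≈ 51.9 s

Cap-side area A_cap = π/4 × (18.0 cm)² = 254.5 cm^2
Rod-side annular area A_ann = π/4 × (18.0² − 9.90²) = 177.5 cm^2
t_ext = A_cap·L/Q = 30.60 s
t_ret = A_ann·L/Q = 21.34 s
t_cycle = t_ext + t_ret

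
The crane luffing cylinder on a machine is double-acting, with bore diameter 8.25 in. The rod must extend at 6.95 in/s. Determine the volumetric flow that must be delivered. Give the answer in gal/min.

Cap-side area A_cap = π/4 × (8.25 in)² = 53.46 in^2
Q = A × v

Q ≈ 96.5 gal/min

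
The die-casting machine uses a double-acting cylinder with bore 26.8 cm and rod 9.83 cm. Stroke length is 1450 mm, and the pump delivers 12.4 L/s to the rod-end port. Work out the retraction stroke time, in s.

Rod-side annular area A_ann = π/4 × (26.8² − 9.83²) = 488.2 cm^2
Swept volume V = A × L; t = V / Q = A·L / Q

t ≈ 5.71 s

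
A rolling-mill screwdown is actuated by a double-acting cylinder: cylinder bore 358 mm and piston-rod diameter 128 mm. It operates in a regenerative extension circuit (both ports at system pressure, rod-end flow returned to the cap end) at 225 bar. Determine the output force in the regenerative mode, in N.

With equal pressure on both faces, forces on the annular region cancel; the net push is pressure × rod cross-section.
Rod cross-section A_rod = π/4 × (128 mm)² = 12870 mm^2
F = P × A_rod

F ≈ 2.90e5 N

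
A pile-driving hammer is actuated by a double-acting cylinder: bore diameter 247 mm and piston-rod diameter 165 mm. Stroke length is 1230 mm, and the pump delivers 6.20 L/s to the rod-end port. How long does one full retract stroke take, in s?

t ≈ 5.26 s

Rod-side annular area A_ann = π/4 × (247² − 165²) = 26530 mm^2
Swept volume V = A × L; t = V / Q = A·L / Q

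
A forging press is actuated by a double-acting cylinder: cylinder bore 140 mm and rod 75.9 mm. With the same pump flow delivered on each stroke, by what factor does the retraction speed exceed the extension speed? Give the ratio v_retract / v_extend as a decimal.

v_ret/v_ext ≈ 1.42

Cap-side area A_cap = π/4 × (140 mm)² = 15390 mm^2
Rod-side annular area A_ann = π/4 × (140² − 75.9²) = 10870 mm^2
For equal Q, v ∝ 1/A, so v_ret/v_ext = A_cap/A_ann.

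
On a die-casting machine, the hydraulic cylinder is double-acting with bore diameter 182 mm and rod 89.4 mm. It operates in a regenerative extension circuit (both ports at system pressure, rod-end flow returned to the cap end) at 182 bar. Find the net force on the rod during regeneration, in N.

F ≈ 1.14e5 N

With equal pressure on both faces, forces on the annular region cancel; the net push is pressure × rod cross-section.
Rod cross-section A_rod = π/4 × (89.4 mm)² = 6277 mm^2
F = P × A_rod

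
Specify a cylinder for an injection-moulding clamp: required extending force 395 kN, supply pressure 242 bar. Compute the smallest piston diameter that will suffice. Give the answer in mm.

Extension force acts on the full piston face: F = P × (π/4)D².
D = √(4F / (πP)) = √(4 × 395 kN / (π × 242 bar))

D ≈ 144 mm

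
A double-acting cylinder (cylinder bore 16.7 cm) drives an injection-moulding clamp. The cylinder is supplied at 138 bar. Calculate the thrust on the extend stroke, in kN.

F ≈ 302 kN

Cap-side area A_cap = π/4 × (16.7 cm)² = 219.0 cm^2
F = P × A_cap = 138 bar × A_cap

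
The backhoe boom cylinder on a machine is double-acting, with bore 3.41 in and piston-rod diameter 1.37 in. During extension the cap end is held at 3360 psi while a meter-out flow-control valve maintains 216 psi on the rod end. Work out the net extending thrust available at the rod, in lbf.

Cap-side area A_cap = π/4 × (3.41 in)² = 9.133 in^2
Rod-side annular area A_ann = π/4 × (3.41² − 1.37²) = 7.659 in^2
Net thrust = P_cap·A_cap − P_rod·A_ann = 30690 lbf − 1654 lbf

F ≈ 29000 lbf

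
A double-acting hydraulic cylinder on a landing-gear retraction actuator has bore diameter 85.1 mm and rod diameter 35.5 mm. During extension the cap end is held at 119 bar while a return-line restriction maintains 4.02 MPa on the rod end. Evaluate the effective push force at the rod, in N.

F ≈ 48800 N

Cap-side area A_cap = π/4 × (85.1 mm)² = 5688 mm^2
Rod-side annular area A_ann = π/4 × (85.1² − 35.5²) = 4698 mm^2
Net thrust = P_cap·A_cap − P_rod·A_ann = 67690 N − 18890 N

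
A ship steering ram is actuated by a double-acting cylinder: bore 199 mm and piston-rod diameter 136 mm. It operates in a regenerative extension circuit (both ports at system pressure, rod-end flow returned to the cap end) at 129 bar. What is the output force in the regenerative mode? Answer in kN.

With equal pressure on both faces, forces on the annular region cancel; the net push is pressure × rod cross-section.
Rod cross-section A_rod = π/4 × (136 mm)² = 14530 mm^2
F = P × A_rod

F ≈ 187 kN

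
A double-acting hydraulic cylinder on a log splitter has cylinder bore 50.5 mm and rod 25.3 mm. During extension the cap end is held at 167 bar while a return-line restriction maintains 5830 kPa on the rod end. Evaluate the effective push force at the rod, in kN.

F ≈ 24.7 kN

Cap-side area A_cap = π/4 × (50.5 mm)² = 2003 mm^2
Rod-side annular area A_ann = π/4 × (50.5² − 25.3²) = 1500 mm^2
Net thrust = P_cap·A_cap − P_rod·A_ann = 33.45 kN − 8.746 kN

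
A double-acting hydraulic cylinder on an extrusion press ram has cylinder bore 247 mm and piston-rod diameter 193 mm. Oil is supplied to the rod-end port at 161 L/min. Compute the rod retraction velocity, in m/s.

v ≈ 0.144 m/s

Rod-side annular area A_ann = π/4 × (247² − 193²) = 18660 mm^2
Flow into the rod-end port fills the annular volume.
v = Q / A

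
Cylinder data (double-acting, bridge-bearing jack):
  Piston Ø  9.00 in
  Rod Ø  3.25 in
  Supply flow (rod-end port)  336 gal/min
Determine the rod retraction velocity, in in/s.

v ≈ 23.4 in/s

Rod-side annular area A_ann = π/4 × (9.00² − 3.25²) = 55.32 in^2
Flow into the rod-end port fills the annular volume.
v = Q / A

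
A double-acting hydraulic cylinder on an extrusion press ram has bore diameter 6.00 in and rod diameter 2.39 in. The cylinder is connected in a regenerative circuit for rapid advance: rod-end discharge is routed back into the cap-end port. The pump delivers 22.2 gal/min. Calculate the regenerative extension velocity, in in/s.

In regeneration the rod-end outflow joins the pump flow into the cap end, so the net volume the pump must supply per unit advance equals the rod cross-section area.
Rod cross-section A_rod = π/4 × (2.39 in)² = 4.486 in^2
v = Q_pump / A_rod

v ≈ 19.1 in/s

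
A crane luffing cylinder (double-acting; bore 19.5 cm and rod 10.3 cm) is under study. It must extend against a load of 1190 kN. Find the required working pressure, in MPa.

P ≈ 39.8 MPa

Cap-side area A_cap = π/4 × (19.5 cm)² = 298.6 cm^2
P = F / A = 1190 kN / A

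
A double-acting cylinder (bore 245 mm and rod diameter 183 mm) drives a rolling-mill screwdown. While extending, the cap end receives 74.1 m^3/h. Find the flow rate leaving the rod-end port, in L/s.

Q_out ≈ 9.10 L/s

Cap-side area A_cap = π/4 × (245 mm)² = 47140 mm^2
Rod-side annular area A_ann = π/4 × (245² − 183²) = 20840 mm^2
Piston speed v = Q_in/A_cap; rod-end outflow Q_out = v × A_ann = Q_in × A_ann/A_cap.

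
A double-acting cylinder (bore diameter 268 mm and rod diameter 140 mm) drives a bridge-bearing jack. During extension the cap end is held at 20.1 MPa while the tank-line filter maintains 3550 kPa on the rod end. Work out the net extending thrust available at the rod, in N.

Cap-side area A_cap = π/4 × (268 mm)² = 56410 mm^2
Rod-side annular area A_ann = π/4 × (268² − 140²) = 41020 mm^2
Net thrust = P_cap·A_cap − P_rod·A_ann = 1.134e6 N − 1.456e5 N

F ≈ 9.88e5 N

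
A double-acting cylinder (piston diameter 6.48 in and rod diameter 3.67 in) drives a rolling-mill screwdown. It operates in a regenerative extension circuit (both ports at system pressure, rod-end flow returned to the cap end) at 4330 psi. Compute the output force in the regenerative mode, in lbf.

F ≈ 45800 lbf

With equal pressure on both faces, forces on the annular region cancel; the net push is pressure × rod cross-section.
Rod cross-section A_rod = π/4 × (3.67 in)² = 10.58 in^2
F = P × A_rod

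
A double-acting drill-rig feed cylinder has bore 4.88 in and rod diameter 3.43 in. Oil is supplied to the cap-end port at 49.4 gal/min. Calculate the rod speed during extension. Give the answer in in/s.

Cap-side area A_cap = π/4 × (4.88 in)² = 18.70 in^2
v = Q / A

v ≈ 10.2 in/s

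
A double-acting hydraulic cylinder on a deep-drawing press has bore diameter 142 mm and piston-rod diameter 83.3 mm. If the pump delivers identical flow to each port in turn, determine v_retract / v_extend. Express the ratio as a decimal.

v_ret/v_ext ≈ 1.52

Cap-side area A_cap = π/4 × (142 mm)² = 15840 mm^2
Rod-side annular area A_ann = π/4 × (142² − 83.3²) = 10390 mm^2
For equal Q, v ∝ 1/A, so v_ret/v_ext = A_cap/A_ann.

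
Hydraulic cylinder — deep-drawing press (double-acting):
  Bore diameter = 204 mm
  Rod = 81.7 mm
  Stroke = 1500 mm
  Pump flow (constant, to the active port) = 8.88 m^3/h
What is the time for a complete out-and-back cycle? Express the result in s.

t ≈ 36.6 s

Cap-side area A_cap = π/4 × (204 mm)² = 32690 mm^2
Rod-side annular area A_ann = π/4 × (204² − 81.7²) = 27440 mm^2
t_ext = A_cap·L/Q = 19.88 s
t_ret = A_ann·L/Q = 16.69 s
t_cycle = t_ext + t_ret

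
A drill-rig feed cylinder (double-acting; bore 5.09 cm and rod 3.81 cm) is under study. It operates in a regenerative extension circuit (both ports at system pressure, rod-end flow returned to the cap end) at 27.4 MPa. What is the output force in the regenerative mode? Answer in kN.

F ≈ 31.2 kN

With equal pressure on both faces, forces on the annular region cancel; the net push is pressure × rod cross-section.
Rod cross-section A_rod = π/4 × (3.81 cm)² = 11.40 cm^2
F = P × A_rod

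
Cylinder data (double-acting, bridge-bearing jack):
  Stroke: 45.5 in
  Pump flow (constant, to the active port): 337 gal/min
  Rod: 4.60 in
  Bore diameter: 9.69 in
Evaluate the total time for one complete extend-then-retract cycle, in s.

Cap-side area A_cap = π/4 × (9.69 in)² = 73.75 in^2
Rod-side annular area A_ann = π/4 × (9.69² − 4.60²) = 57.13 in^2
t_ext = A_cap·L/Q = 2.586 s
t_ret = A_ann·L/Q = 2.003 s
t_cycle = t_ext + t_ret

t ≈ 4.59 s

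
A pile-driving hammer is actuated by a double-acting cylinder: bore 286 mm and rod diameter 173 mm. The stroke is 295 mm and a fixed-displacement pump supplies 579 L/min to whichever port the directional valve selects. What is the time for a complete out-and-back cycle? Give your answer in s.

t ≈ 3.21 s

Cap-side area A_cap = π/4 × (286 mm)² = 64240 mm^2
Rod-side annular area A_ann = π/4 × (286² − 173²) = 40740 mm^2
t_ext = A_cap·L/Q = 1.964 s
t_ret = A_ann·L/Q = 1.245 s
t_cycle = t_ext + t_ret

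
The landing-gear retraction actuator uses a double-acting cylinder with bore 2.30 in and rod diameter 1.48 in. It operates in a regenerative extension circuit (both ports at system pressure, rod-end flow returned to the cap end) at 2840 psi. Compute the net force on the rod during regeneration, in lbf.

With equal pressure on both faces, forces on the annular region cancel; the net push is pressure × rod cross-section.
Rod cross-section A_rod = π/4 × (1.48 in)² = 1.720 in^2
F = P × A_rod

F ≈ 4890 lbf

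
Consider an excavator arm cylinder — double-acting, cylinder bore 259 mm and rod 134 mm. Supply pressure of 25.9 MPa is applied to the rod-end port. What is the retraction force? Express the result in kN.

F ≈ 999 kN

Rod-side annular area A_ann = π/4 × (259² − 134²) = 38580 mm^2
On retraction the pressure acts on the annular area (bore minus rod).
F = P × A_ann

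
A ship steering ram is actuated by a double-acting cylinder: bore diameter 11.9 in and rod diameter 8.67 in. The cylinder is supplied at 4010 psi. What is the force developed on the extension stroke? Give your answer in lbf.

F ≈ 4.46e5 lbf

Cap-side area A_cap = π/4 × (11.9 in)² = 111.2 in^2
F = P × A_cap = 4010 psi × A_cap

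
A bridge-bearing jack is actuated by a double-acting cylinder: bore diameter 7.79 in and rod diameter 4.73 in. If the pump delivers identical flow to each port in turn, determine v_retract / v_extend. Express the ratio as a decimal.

v_ret/v_ext ≈ 1.58

Cap-side area A_cap = π/4 × (7.79 in)² = 47.66 in^2
Rod-side annular area A_ann = π/4 × (7.79² − 4.73²) = 30.09 in^2
For equal Q, v ∝ 1/A, so v_ret/v_ext = A_cap/A_ann.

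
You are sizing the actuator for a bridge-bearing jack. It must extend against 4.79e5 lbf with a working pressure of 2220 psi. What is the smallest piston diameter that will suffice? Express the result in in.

D ≈ 16.6 in

Extension force acts on the full piston face: F = P × (π/4)D².
D = √(4F / (πP)) = √(4 × 4.79e5 lbf / (π × 2220 psi))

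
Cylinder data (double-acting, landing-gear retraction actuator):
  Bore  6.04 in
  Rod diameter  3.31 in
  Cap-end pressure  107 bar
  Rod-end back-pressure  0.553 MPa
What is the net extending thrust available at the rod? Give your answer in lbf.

Cap-side area A_cap = π/4 × (6.04 in)² = 28.65 in^2
Rod-side annular area A_ann = π/4 × (6.04² − 3.31²) = 20.05 in^2
Net thrust = P_cap·A_cap − P_rod·A_ann = 44470 lbf − 1608 lbf

F ≈ 42900 lbf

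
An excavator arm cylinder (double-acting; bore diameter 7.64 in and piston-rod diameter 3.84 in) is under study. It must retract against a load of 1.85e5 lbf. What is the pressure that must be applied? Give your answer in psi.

Rod-side annular area A_ann = π/4 × (7.64² − 3.84²) = 34.26 in^2
Retraction: pressure acts on the annular area.
P = F / A = 1.85e5 lbf / A

P ≈ 5400 psi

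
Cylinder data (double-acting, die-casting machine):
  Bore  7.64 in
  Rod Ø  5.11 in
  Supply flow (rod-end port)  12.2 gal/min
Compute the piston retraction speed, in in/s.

v ≈ 1.85 in/s

Rod-side annular area A_ann = π/4 × (7.64² − 5.11²) = 25.33 in^2
Flow into the rod-end port fills the annular volume.
v = Q / A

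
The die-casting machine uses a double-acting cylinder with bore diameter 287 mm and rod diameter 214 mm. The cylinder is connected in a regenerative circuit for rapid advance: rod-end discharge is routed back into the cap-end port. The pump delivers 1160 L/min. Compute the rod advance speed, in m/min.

In regeneration the rod-end outflow joins the pump flow into the cap end, so the net volume the pump must supply per unit advance equals the rod cross-section area.
Rod cross-section A_rod = π/4 × (214 mm)² = 35970 mm^2
v = Q_pump / A_rod

v ≈ 32.3 m/min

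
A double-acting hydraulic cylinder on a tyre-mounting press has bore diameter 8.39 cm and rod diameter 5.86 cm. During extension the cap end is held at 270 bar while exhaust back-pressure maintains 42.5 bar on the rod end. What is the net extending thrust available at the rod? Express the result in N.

Cap-side area A_cap = π/4 × (8.39 cm)² = 55.29 cm^2
Rod-side annular area A_ann = π/4 × (8.39² − 5.86²) = 28.32 cm^2
Net thrust = P_cap·A_cap − P_rod·A_ann = 1.493e5 N − 12030 N

F ≈ 1.37e5 N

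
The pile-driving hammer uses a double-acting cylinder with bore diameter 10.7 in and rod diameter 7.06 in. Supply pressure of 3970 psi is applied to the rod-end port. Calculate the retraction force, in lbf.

F ≈ 2.02e5 lbf

Rod-side annular area A_ann = π/4 × (10.7² − 7.06²) = 50.77 in^2
On retraction the pressure acts on the annular area (bore minus rod).
F = P × A_ann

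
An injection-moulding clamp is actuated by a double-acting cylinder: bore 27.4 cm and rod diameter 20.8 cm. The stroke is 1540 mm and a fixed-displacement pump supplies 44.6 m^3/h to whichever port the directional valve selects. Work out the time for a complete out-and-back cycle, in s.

t ≈ 10.4 s

Cap-side area A_cap = π/4 × (27.4 cm)² = 589.6 cm^2
Rod-side annular area A_ann = π/4 × (27.4² − 20.8²) = 249.9 cm^2
t_ext = A_cap·L/Q = 7.330 s
t_ret = A_ann·L/Q = 3.106 s
t_cycle = t_ext + t_ret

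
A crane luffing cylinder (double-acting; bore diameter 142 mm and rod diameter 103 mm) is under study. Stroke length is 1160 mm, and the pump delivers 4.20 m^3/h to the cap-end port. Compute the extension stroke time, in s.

t ≈ 15.7 s

Cap-side area A_cap = π/4 × (142 mm)² = 15840 mm^2
Swept volume V = A × L; t = V / Q = A·L / Q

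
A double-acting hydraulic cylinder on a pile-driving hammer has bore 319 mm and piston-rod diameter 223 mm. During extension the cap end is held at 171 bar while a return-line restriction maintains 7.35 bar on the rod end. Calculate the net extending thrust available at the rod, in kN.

F ≈ 1340 kN

Cap-side area A_cap = π/4 × (319 mm)² = 79920 mm^2
Rod-side annular area A_ann = π/4 × (319² − 223²) = 40870 mm^2
Net thrust = P_cap·A_cap − P_rod·A_ann = 1367 kN − 30.04 kN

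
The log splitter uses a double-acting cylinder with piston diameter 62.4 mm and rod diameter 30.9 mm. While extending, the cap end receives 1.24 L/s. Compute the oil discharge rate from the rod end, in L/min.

Q_out ≈ 56.2 L/min

Cap-side area A_cap = π/4 × (62.4 mm)² = 3058 mm^2
Rod-side annular area A_ann = π/4 × (62.4² − 30.9²) = 2308 mm^2
Piston speed v = Q_in/A_cap; rod-end outflow Q_out = v × A_ann = Q_in × A_ann/A_cap.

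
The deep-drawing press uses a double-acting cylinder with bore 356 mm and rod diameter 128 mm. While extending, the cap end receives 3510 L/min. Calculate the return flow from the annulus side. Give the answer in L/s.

Q_out ≈ 50.9 L/s

Cap-side area A_cap = π/4 × (356 mm)² = 99540 mm^2
Rod-side annular area A_ann = π/4 × (356² − 128²) = 86670 mm^2
Piston speed v = Q_in/A_cap; rod-end outflow Q_out = v × A_ann = Q_in × A_ann/A_cap.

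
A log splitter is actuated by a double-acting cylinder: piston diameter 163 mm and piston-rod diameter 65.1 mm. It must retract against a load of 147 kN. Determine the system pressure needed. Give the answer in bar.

P ≈ 83.8 bar

Rod-side annular area A_ann = π/4 × (163² − 65.1²) = 17540 mm^2
Retraction: pressure acts on the annular area.
P = F / A = 147 kN / A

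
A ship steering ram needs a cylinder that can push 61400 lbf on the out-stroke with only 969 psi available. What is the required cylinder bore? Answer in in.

Extension force acts on the full piston face: F = P × (π/4)D².
D = √(4F / (πP)) = √(4 × 61400 lbf / (π × 969 psi))

D ≈ 8.98 in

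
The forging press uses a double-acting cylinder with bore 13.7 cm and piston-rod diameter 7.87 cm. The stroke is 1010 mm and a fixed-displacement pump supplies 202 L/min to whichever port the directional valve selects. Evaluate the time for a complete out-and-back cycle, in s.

Cap-side area A_cap = π/4 × (13.7 cm)² = 147.4 cm^2
Rod-side annular area A_ann = π/4 × (13.7² − 7.87²) = 98.77 cm^2
t_ext = A_cap·L/Q = 4.422 s
t_ret = A_ann·L/Q = 2.963 s
t_cycle = t_ext + t_ret

t ≈ 7.39 s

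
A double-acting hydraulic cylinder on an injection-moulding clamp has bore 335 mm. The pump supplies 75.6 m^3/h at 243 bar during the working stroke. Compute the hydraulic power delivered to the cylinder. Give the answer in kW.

W ≈ 510 kW

Hydraulic power = P × Q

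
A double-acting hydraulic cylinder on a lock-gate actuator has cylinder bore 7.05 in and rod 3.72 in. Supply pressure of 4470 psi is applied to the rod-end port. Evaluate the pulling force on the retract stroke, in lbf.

Rod-side annular area A_ann = π/4 × (7.05² − 3.72²) = 28.17 in^2
On retraction the pressure acts on the annular area (bore minus rod).
F = P × A_ann

F ≈ 1.26e5 lbf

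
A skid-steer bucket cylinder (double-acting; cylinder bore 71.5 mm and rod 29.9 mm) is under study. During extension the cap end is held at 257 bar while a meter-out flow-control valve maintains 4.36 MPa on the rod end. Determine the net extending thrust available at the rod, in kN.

F ≈ 88.7 kN

Cap-side area A_cap = π/4 × (71.5 mm)² = 4015 mm^2
Rod-side annular area A_ann = π/4 × (71.5² − 29.9²) = 3313 mm^2
Net thrust = P_cap·A_cap − P_rod·A_ann = 103.2 kN − 14.44 kN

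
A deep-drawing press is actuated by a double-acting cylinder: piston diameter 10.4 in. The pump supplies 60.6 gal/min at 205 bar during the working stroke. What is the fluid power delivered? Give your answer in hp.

Hydraulic power = P × Q

W ≈ 105 hp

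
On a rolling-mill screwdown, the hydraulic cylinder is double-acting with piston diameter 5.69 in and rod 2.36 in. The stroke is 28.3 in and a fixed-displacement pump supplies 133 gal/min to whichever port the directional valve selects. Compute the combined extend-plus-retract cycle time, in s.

Cap-side area A_cap = π/4 × (5.69 in)² = 25.43 in^2
Rod-side annular area A_ann = π/4 × (5.69² − 2.36²) = 21.05 in^2
t_ext = A_cap·L/Q = 1.405 s
t_ret = A_ann·L/Q = 1.164 s
t_cycle = t_ext + t_ret

t ≈ 2.57 s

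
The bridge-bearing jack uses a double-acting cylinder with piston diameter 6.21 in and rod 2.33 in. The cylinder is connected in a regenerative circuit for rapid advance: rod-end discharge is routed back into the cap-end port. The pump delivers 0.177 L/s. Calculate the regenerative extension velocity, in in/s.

In regeneration the rod-end outflow joins the pump flow into the cap end, so the net volume the pump must supply per unit advance equals the rod cross-section area.
Rod cross-section A_rod = π/4 × (2.33 in)² = 4.264 in^2
v = Q_pump / A_rod

v ≈ 2.53 in/s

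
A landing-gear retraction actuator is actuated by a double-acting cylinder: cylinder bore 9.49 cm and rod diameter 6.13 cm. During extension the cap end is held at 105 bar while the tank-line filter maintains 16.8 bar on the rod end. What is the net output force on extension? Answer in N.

F ≈ 67300 N

Cap-side area A_cap = π/4 × (9.49 cm)² = 70.73 cm^2
Rod-side annular area A_ann = π/4 × (9.49² − 6.13²) = 41.22 cm^2
Net thrust = P_cap·A_cap − P_rod·A_ann = 74270 N − 6925 N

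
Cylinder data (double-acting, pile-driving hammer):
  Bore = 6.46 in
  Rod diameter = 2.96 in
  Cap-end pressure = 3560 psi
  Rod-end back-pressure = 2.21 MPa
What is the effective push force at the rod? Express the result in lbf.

Cap-side area A_cap = π/4 × (6.46 in)² = 32.78 in^2
Rod-side annular area A_ann = π/4 × (6.46² − 2.96²) = 25.89 in^2
Net thrust = P_cap·A_cap − P_rod·A_ann = 1.167e5 lbf − 8300 lbf

F ≈ 1.08e5 lbf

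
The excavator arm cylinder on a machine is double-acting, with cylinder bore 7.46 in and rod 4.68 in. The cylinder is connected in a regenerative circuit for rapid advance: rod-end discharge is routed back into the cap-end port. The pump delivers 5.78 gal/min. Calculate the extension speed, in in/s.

In regeneration the rod-end outflow joins the pump flow into the cap end, so the net volume the pump must supply per unit advance equals the rod cross-section area.
Rod cross-section A_rod = π/4 × (4.68 in)² = 17.20 in^2
v = Q_pump / A_rod

v ≈ 1.29 in/s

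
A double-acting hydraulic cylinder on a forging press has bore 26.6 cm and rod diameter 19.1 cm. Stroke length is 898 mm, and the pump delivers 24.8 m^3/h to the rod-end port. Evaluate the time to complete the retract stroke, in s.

Rod-side annular area A_ann = π/4 × (26.6² − 19.1²) = 269.2 cm^2
Swept volume V = A × L; t = V / Q = A·L / Q

t ≈ 3.51 s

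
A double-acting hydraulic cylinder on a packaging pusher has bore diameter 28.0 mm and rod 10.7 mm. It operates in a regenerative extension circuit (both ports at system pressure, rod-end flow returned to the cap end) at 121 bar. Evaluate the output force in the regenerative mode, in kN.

F ≈ 1.09 kN

With equal pressure on both faces, forces on the annular region cancel; the net push is pressure × rod cross-section.
Rod cross-section A_rod = π/4 × (10.7 mm)² = 89.92 mm^2
F = P × A_rod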